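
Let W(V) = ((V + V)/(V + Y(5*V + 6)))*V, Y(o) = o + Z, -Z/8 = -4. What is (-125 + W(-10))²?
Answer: 2175625/121 ≈ 17980.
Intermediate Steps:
Z = 32 (Z = -8*(-4) = 32)
Y(o) = 32 + o (Y(o) = o + 32 = 32 + o)
W(V) = 2*V²/(38 + 6*V) (W(V) = ((V + V)/(V + (32 + (5*V + 6))))*V = ((2*V)/(V + (32 + (6 + 5*V))))*V = ((2*V)/(V + (38 + 5*V)))*V = ((2*V)/(38 + 6*V))*V = (2*V/(38 + 6*V))*V = 2*V²/(38 + 6*V))
(-125 + W(-10))² = (-125 + (-10)²/(19 + 3*(-10)))² = (-125 + 100/(19 - 30))² = (-125 + 100/(-11))² = (-125 + 100*(-1/11))² = (-125 - 100/11)² = (-1475/11)² = 2175625/121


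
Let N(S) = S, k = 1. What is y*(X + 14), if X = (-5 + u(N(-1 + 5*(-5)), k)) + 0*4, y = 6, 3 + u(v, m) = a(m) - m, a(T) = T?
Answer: 36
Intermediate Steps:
u(v, m) = -3 (u(v, m) = -3 + (m - m) = -3 + 0 = -3)
X = -8 (X = (-5 - 3) + 0*4 = -8 + 0 = -8)
y*(X + 14) = 6*(-8 + 14) = 6*6 = 36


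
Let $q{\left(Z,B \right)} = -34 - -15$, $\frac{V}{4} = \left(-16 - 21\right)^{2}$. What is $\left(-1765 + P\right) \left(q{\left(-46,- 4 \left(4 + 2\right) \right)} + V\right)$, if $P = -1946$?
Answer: $-20250927$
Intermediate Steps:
$V = 5476$ ($V = 4 \left(-16 - 21\right)^{2} = 4 \left(-37\right)^{2} = 4 \cdot 1369 = 5476$)
$q{\left(Z,B \right)} = -19$ ($q{\left(Z,B \right)} = -34 + 15 = -19$)
$\left(-1765 + P\right) \left(q{\left(-46,- 4 \left(4 + 2\right) \right)} + V\right) = \left(-1765 - 1946\right) \left(-19 + 5476\right) = \left(-3711\right) 5457 = -20250927$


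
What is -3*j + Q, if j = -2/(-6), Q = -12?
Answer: -13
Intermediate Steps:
j = ⅓ (j = -2*(-⅙) = ⅓ ≈ 0.33333)
-3*j + Q = -3*⅓ - 12 = -1 - 12 = -13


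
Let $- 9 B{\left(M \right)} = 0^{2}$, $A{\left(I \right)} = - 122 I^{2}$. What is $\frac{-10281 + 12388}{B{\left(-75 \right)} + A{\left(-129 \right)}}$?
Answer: $- \frac{49}{47214} \approx -0.0010378$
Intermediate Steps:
$B{\left(M \right)} = 0$ ($B{\left(M \right)} = - \frac{0^{2}}{9} = \left(- \frac{1}{9}\right) 0 = 0$)
$\frac{-10281 + 12388}{B{\left(-75 \right)} + A{\left(-129 \right)}} = \frac{-10281 + 12388}{0 - 122 \left(-129\right)^{2}} = \frac{2107}{0 - 2030202} = \frac{2107}{-2030202} = 2107 \left(- \frac{1}{2030202}\right) = - \frac{49}{47214}$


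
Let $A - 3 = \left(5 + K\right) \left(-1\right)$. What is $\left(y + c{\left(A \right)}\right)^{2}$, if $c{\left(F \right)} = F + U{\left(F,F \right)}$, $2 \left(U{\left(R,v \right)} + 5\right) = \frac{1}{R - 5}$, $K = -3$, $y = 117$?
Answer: $\frac{815409}{64} \approx 12741.0$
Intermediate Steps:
$U{\left(R,v \right)} = -5 + \frac{1}{2 \left(-5 + R\right)}$ ($U{\left(R,v \right)} = -5 + \frac{1}{2 \left(R - 5\right)} = -5 + \frac{1}{2 \left(-5 + R\right)}$)
$A = 1$ ($A = 3 + \left(5 - 3\right) \left(-1\right) = 3 + 2 \left(-1\right) = 3 - 2 = 1$)
$c{\left(F \right)} = F + \frac{51 - 10 F}{2 \left(-5 + F\right)}$
$\left(y + c{\left(A \right)}\right)^{2} = \left(117 + \frac{\frac{51}{2} + 1^{2} - 10}{-5 + 1}\right)^{2} = \left(117 + \frac{\frac{51}{2} + 1 - 10}{-4}\right)^{2} = \left(117 - \frac{33}{8}\right)^{2} = \left(\frac{903}{8}\right)^{2} = \frac{815409}{64}$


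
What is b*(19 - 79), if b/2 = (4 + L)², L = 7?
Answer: -14520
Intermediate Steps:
b = 242 (b = 2*(4 + 7)² = 2*11² = 2*121 = 242)
b*(19 - 79) = 242*(19 - 79) = 242*(-60) = -14520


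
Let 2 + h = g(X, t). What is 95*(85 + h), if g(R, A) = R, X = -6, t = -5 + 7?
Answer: 7315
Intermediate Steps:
t = 2
h = -8 (h = -2 - 6 = -8)
95*(85 + h) = 95*(85 - 8) = 95*77 = 7315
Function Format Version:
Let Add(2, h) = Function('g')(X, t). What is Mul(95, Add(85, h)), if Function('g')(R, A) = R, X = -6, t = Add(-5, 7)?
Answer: 7315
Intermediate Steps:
t = 2
h = -8 (h = Add(-2, -6) = -8)
Mul(95, Add(85, h)) = Mul(95, Add(85, -8)) = Mul(95, 77) = 7315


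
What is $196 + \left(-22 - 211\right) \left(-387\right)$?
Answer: $90367$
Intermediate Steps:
$196 + \left(-22 - 211\right) \left(-387\right) = 196 - -90171 = 196 + 90171 = 90367$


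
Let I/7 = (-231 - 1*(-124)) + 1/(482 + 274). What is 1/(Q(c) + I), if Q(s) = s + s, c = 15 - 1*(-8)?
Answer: -108/75923 ≈ -0.0014225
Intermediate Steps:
c = 23 (c = 15 + 8 = 23)
I = -80891/108 (I = 7*((-231 - 1*(-124)) + 1/(482 + 274)) = 7*((-231 + 124) + 1/756) = 7*(-107 + 1/756) = 7*(-80891/756) = -80891/108 ≈ -748.99)
Q(s) = 2*s
1/(Q(c) + I) = 1/(2*23 - 80891/108) = 1/(46 - 80891/108) = 1/(-75923/108) = -108/75923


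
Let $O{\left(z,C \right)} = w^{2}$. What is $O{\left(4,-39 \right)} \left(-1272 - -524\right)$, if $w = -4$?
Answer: $-11968$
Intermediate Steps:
$O{\left(z,C \right)} = 16$ ($O{\left(z,C \right)} = \left(-4\right)^{2} = 16$)
$O{\left(4,-39 \right)} \left(-1272 - -524\right) = 16 \left(-1272 - -524\right) = 16 \left(-1272 + 524\right) = 16 \left(-748\right) = -11968$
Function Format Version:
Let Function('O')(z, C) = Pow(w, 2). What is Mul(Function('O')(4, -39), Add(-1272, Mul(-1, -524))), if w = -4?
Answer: -11968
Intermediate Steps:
Function('O')(z, C) = 16 (Function('O')(z, C) = Pow(-4, 2) = 16)
Mul(Function('O')(4, -39), Add(-1272, Mul(-1, -524))) = Mul(16, Add(-1272, Mul(-1, -524))) = Mul(16, Add(-1272, 524)) = Mul(16, -748) = -11968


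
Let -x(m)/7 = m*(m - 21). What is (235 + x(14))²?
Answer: 848241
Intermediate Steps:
x(m) = -7*m*(-21 + m) (x(m) = -7*m*(m - 21) = -7*m*(-21 + m))
(235 + x(14))² = (235 + 7*14*(21 - 1*14))² = (235 + 7*14*(21 - 14))² = (235 + 7*14*7)² = (235 + 686)² = 921² = 848241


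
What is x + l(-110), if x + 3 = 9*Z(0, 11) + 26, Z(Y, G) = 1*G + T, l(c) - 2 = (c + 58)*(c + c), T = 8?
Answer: 11636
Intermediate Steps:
l(c) = 2 + 2*c*(58 + c) (l(c) = 2 + (c + 58)*(c + c) = 2 + (58 + c)*(2*c) = 2 + 2*c*(58 + c))
Z(Y, G) = 8 + G (Z(Y, G) = 1*G + 8 = G + 8 = 8 + G)
x = 194 (x = -3 + (9*(8 + 11) + 26) = -3 + (9*19 + 26) = -3 + (171 + 26) = -3 + 197 = 194)
x + l(-110) = 194 + (2 + 2*(-110)**2 + 116*(-110)) = 194 + (2 + 2*12100 - 12760) = 194 + (2 + 24200 - 12760) = 194 + 11442 = 11636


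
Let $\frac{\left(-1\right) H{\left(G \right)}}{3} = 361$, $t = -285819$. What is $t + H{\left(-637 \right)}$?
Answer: $-286902$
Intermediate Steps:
$H{\left(G \right)} = -1083$ ($H{\left(G \right)} = \left(-3\right) 361 = -1083$)
$t + H{\left(-637 \right)} = -285819 - 1083 = -286902$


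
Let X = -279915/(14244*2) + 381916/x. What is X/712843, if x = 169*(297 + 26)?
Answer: -1466565699/369507980146136 ≈ -3.9690e-6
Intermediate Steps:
x = 54587 (x = 169*323 = 54587)
X = -1466565699/518358152 (X = -279915/(14244*2) + 381916/54587 = -279915/28488 + 381916*(1/54587) = -279915*1/28488 + 381916/54587 = -93305/9496 + 381916/54587 = -1466565699/518358152 ≈ -2.8293)
X/712843 = -1466565699/518358152/712843 = -1466565699/518358152*1/712843 = -1466565699/369507980146136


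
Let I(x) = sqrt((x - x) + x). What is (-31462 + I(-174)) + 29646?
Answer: -1816 + I*sqrt(174) ≈ -1816.0 + 13.191*I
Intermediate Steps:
I(x) = sqrt(x) (I(x) = sqrt(0 + x) = sqrt(x))
(-31462 + I(-174)) + 29646 = (-31462 + sqrt(-174)) + 29646 = (-31462 + I*sqrt(174)) + 29646 = -1816 + I*sqrt(174)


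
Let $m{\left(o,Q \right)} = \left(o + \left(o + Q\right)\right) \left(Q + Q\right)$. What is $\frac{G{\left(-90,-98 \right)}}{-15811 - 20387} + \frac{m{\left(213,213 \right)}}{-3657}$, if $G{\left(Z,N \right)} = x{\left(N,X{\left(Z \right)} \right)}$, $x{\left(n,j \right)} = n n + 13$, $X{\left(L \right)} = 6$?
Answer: $- \frac{3296257247}{44125362} \approx -74.702$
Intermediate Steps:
$x{\left(n,j \right)} = 13 + n^{2}$ ($x{\left(n,j \right)} = n^{2} + 13 = 13 + n^{2}$)
$G{\left(Z,N \right)} = 13 + N^{2}$
$m{\left(o,Q \right)} = 2 Q \left(Q + 2 o\right)$ ($m{\left(o,Q \right)} = \left(o + \left(Q + o\right)\right) 2 Q = \left(Q + 2 o\right) 2 Q = 2 Q \left(Q + 2 o\right)$)
$\frac{G{\left(-90,-98 \right)}}{-15811 - 20387} + \frac{m{\left(213,213 \right)}}{-3657} = \frac{13 + \left(-98\right)^{2}}{-15811 - 20387} + \frac{2 \cdot 213 \left(213 + 2 \cdot 213\right)}{-3657} = \frac{13 + 9604}{-36198} + 2 \cdot 213 \left(213 + 426\right) \left(- \frac{1}{3657}\right) = 9617 \left(- \frac{1}{36198}\right) + 2 \cdot 213 \cdot 639 \left(- \frac{1}{3657}\right) = - \frac{9617}{36198} + 272214 \left(- \frac{1}{3657}\right) = - \frac{9617}{36198} - \frac{90738}{1219} = - \frac{3296257247}{44125362}$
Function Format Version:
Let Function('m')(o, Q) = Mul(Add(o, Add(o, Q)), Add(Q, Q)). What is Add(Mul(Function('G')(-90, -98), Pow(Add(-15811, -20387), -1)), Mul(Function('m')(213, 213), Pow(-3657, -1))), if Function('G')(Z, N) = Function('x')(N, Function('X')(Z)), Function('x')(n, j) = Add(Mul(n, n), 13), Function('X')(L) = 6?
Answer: Rational(-3296257247, 44125362) ≈ -74.702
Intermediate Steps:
Function('x')(n, j) = Add(13, Pow(n, 2)) (Function('x')(n, j) = Add(Pow(n, 2), 13) = Add(13, Pow(n, 2)))
Function('G')(Z, N) = Add(13, Pow(N, 2))
Function('m')(o, Q) = Mul(2, Q, Add(Q, Mul(2, o))) (Function('m')(o, Q) = Mul(Add(o, Add(Q, o)), Mul(2, Q)) = Mul(Add(Q, Mul(2, o)), Mul(2, Q)) = Mul(2, Q, Add(Q, Mul(2, o))))
Add(Mul(Function('G')(-90, -98), Pow(Add(-15811, -20387), -1)), Mul(Function('m')(213, 213), Pow(-3657, -1))) = Add(Mul(Add(13, Pow(-98, 2)), Pow(Add(-15811, -20387), -1)), Mul(Mul(2, 213, Add(213, Mul(2, 213))), Pow(-3657, -1))) = Add(Mul(Add(13, 9604), Pow(-36198, -1)), Mul(Mul(2, 213, Add(213, 426)), Rational(-1, 3657))) = Add(Mul(9617, Rational(-1, 36198)), Mul(Mul(2, 213, 639), Rational(-1, 3657))) = Add(Rational(-9617, 36198), Mul(272214, Rational(-1, 3657))) = Add(Rational(-9617, 36198), Rational(-90738, 1219)) = Rational(-3296257247, 44125362)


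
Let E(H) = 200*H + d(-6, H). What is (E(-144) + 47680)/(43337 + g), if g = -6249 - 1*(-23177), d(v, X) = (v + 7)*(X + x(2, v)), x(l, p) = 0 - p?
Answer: 18742/60265 ≈ 0.31099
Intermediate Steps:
x(l, p) = -p
d(v, X) = (7 + v)*(X - v) (d(v, X) = (v + 7)*(X - v) = (7 + v)*(X - v))
g = 16928 (g = -6249 + 23177 = 16928)
E(H) = 6 + 201*H (E(H) = 200*H + (-1*(-6)² - 7*(-6) + 7*H + H*(-6)) = 200*H + (-1*36 + 42 + 7*H - 6*H) = 200*H + (-36 + 42 + 7*H - 6*H) = 200*H + (6 + H) = 6 + 201*H)
(E(-144) + 47680)/(43337 + g) = ((6 + 201*(-144)) + 47680)/(43337 + 16928) = ((6 - 28944) + 47680)/60265 = (-28938 + 47680)*(1/60265) = 18742*(1/60265) = 18742/60265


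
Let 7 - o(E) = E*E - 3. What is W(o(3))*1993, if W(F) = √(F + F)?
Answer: 1993*√2 ≈ 2818.5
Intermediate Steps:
o(E) = 10 - E² (o(E) = 7 - (E*E - 3) = 7 - (E² - 3) = 7 - (-3 + E²) = 7 + (3 - E²) = 10 - E²)
W(F) = √2*√F (W(F) = √(2*F) = √2*√F)
W(o(3))*1993 = (√2*√(10 - 1*3²))*1993 = (√2*√(10 - 1*9))*1993 = (√2*√(10 - 9))*1993 = (√2*√1)*1993 = (√2*1)*1993 = √2*1993 = 1993*√2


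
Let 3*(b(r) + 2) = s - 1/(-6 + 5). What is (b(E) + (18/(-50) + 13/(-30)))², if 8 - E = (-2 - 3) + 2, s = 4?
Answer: 28561/22500 ≈ 1.2694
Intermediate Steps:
E = 11 (E = 8 - ((-2 - 3) + 2) = 8 - (-5 + 2) = 8 - 1*(-3) = 8 + 3 = 11)
b(r) = -⅓ (b(r) = -2 + (4 - 1/(-6 + 5))/3 = -2 + (4 - 1/(-1))/3 = -2 + (4 - 1*(-1))/3 = -2 + (4 + 1)/3 = -2 + (⅓)*5 = -2 + 5/3 = -⅓)
(b(E) + (18/(-50) + 13/(-30)))² = (-⅓ + (18/(-50) + 13/(-30)))² = (-⅓ + (18*(-1/50) + 13*(-1/30)))² = (-⅓ + (-9/25 - 13/30))² = (-⅓ - 119/150)² = (-169/150)² = 28561/22500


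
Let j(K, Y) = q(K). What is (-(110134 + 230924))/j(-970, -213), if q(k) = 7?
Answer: -341058/7 ≈ -48723.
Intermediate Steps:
j(K, Y) = 7
(-(110134 + 230924))/j(-970, -213) = -(110134 + 230924)/7 = -1*341058*(1/7) = -341058*1/7 = -341058/7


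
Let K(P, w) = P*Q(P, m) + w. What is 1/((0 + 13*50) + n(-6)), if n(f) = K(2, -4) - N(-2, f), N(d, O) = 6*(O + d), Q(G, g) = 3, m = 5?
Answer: 1/700 ≈ 0.0014286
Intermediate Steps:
K(P, w) = w + 3*P (K(P, w) = P*3 + w = 3*P + w = w + 3*P)
N(d, O) = 6*O + 6*d
n(f) = 14 - 6*f (n(f) = (-4 + 3*2) - (6*f + 6*(-2)) = (-4 + 6) - (6*f - 12) = 2 - (-12 + 6*f) = 2 + (12 - 6*f) = 14 - 6*f)
1/((0 + 13*50) + n(-6)) = 1/((0 + 13*50) + (14 - 6*(-6))) = 1/((0 + 650) + (14 + 36)) = 1/(650 + 50) = 1/700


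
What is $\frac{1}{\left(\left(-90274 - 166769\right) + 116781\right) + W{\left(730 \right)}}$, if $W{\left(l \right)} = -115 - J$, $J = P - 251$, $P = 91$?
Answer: $- \frac{1}{140217} \approx -7.1318 \cdot 10^{-6}$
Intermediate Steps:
$J = -160$ ($J = 91 - 251 = -160$)
$W{\left(l \right)} = 45$ ($W{\left(l \right)} = -115 - -160 = -115 + 160 = 45$)
$\frac{1}{\left(\left(-90274 - 166769\right) + 116781\right) + W{\left(730 \right)}} = \frac{1}{\left(\left(-90274 - 166769\right) + 116781\right) + 45} = \frac{1}{\left(-257043 + 116781\right) + 45} = \frac{1}{-140262 + 45} = \frac{1}{-140217} = - \frac{1}{140217}$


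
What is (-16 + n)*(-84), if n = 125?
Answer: -9156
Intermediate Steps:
(-16 + n)*(-84) = (-16 + 125)*(-84) = 109*(-84) = -9156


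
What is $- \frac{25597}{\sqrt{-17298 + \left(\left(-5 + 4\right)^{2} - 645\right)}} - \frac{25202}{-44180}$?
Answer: $\frac{12601}{22090} + \frac{25597 i \sqrt{17942}}{17942} \approx 0.57044 + 191.1 i$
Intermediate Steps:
$- \frac{25597}{\sqrt{-17298 + \left(\left(-5 + 4\right)^{2} - 645\right)}} - \frac{25202}{-44180} = - \frac{25597}{\sqrt{-17298 - \left(645 - \left(-1\right)^{2}\right)}} - - \frac{12601}{22090} = - \frac{25597}{\sqrt{-17298 + \left(1 - 645\right)}} + \frac{12601}{22090} = - \frac{25597}{\sqrt{-17298 - 644}} + \frac{12601}{22090} = - \frac{25597}{\sqrt{-17942}} + \frac{12601}{22090} = - \frac{25597}{i \sqrt{17942}} + \frac{12601}{22090} = - 25597 \left(- \frac{i \sqrt{17942}}{17942}\right) + \frac{12601}{22090} = \frac{25597 i \sqrt{17942}}{17942} + \frac{12601}{22090} = \frac{12601}{22090} + \frac{25597 i \sqrt{17942}}{17942}$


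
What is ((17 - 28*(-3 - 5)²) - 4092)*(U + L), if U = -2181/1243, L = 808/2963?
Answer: 32021845453/3683009 ≈ 8694.5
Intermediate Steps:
L = 808/2963 (L = 808*(1/2963) = 808/2963 ≈ 0.27270)
U = -2181/1243 (U = -2181*1/1243 = -2181/1243 ≈ -1.7546)
((17 - 28*(-3 - 5)²) - 4092)*(U + L) = ((17 - 28*(-3 - 5)²) - 4092)*(-2181/1243 + 808/2963) = ((17 - 28*(-8)²) - 4092)*(-5457959/3683009) = ((17 - 28*64) - 4092)*(-5457959/3683009) = ((17 - 1792) - 4092)*(-5457959/3683009) = (-1775 - 4092)*(-5457959/3683009) = -5867*(-5457959/3683009) = 32021845453/3683009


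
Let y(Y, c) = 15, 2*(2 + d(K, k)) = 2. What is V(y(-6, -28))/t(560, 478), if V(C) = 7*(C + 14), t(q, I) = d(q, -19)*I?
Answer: -203/478 ≈ -0.42469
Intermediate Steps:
d(K, k) = -1 (d(K, k) = -2 + (½)*2 = -2 + 1 = -1)
t(q, I) = -I
V(C) = 98 + 7*C (V(C) = 7*(14 + C) = 98 + 7*C)
V(y(-6, -28))/t(560, 478) = (98 + 7*15)/((-1*478)) = (98 + 105)/(-478) = 203*(-1/478) = -203/478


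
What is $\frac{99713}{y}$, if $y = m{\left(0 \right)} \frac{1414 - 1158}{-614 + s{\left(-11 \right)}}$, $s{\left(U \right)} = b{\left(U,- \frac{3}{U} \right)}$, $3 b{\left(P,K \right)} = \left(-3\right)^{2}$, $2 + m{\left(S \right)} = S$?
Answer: $\frac{60924643}{512} \approx 1.1899 \cdot 10^{5}$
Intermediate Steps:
$m{\left(S \right)} = -2 + S$
$b{\left(P,K \right)} = 3$ ($b{\left(P,K \right)} = \frac{\left(-3\right)^{2}}{3} = \frac{1}{3} \cdot 9 = 3$)
$s{\left(U \right)} = 3$
$y = \frac{512}{611}$ ($y = \left(-2 + 0\right) \frac{1414 - 1158}{-614 + 3} = - 2 \frac{256}{-611} = - 2 \cdot 256 \left(- \frac{1}{611}\right) = \left(-2\right) \left(- \frac{256}{611}\right) = \frac{512}{611} \approx 0.83797$)
$\frac{99713}{y} = \frac{99713}{\frac{512}{611}} = 99713 \cdot \frac{611}{512} = \frac{60924643}{512}$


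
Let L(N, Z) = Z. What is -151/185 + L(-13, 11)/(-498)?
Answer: -77233/92130 ≈ -0.83830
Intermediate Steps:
-151/185 + L(-13, 11)/(-498) = -151/185 + 11/(-498) = -151*1/185 + 11*(-1/498) = -151/185 - 11/498 = -77233/92130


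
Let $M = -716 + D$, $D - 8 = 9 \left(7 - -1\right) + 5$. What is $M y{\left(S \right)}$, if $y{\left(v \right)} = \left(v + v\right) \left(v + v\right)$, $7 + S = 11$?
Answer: $-40384$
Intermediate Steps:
$S = 4$ ($S = -7 + 11 = 4$)
$D = 85$ ($D = 8 + \left(9 \left(7 - -1\right) + 5\right) = 8 + \left(9 \left(7 + 1\right) + 5\right) = 8 + \left(9 \cdot 8 + 5\right) = 8 + \left(72 + 5\right) = 8 + 77 = 85$)
$M = -631$ ($M = -716 + 85 = -631$)
$y{\left(v \right)} = 4 v^{2}$ ($y{\left(v \right)} = 2 v 2 v = 4 v^{2}$)
$M y{\left(S \right)} = - 631 \cdot 4 \cdot 4^{2} = - 631 \cdot 4 \cdot 16 = \left(-631\right) 64 = -40384$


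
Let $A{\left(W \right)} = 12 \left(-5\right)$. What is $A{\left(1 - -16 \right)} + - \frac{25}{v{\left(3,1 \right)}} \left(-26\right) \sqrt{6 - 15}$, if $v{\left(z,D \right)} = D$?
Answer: $-60 + 1950 i \approx -60.0 + 1950.0 i$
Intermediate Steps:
$A{\left(W \right)} = -60$
$A{\left(1 - -16 \right)} + - \frac{25}{v{\left(3,1 \right)}} \left(-26\right) \sqrt{6 - 15} = -60 + - \frac{25}{1} \left(-26\right) \sqrt{6 - 15} = -60 + \left(-25\right) 1 \left(-26\right) \sqrt{-9} = -60 + \left(-25\right) \left(-26\right) 3 i = -60 + 650 \cdot 3 i = -60 + 1950 i$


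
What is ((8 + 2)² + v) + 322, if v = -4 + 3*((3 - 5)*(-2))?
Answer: 430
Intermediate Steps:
v = 8 (v = -4 + 3*(-2*(-2)) = -4 + 3*4 = -4 + 12 = 8)
((8 + 2)² + v) + 322 = ((8 + 2)² + 8) + 322 = (10² + 8) + 322 = (100 + 8) + 322 = 108 + 322 = 430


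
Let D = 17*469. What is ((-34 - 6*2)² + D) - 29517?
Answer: -19428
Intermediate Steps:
D = 7973
((-34 - 6*2)² + D) - 29517 = ((-34 - 6*2)² + 7973) - 29517 = ((-34 - 12)² + 7973) - 29517 = ((-46)² + 7973) - 29517 = (2116 + 7973) - 29517 = 10089 - 29517 = -19428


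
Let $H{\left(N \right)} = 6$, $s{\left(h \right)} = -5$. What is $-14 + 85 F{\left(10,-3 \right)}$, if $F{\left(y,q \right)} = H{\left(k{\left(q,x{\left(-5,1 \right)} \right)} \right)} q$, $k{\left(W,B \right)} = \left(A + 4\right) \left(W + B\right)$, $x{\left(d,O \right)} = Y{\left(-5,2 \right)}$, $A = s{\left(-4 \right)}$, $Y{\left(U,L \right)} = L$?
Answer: $-1544$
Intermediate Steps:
$A = -5$
$x{\left(d,O \right)} = 2$
$k{\left(W,B \right)} = - B - W$ ($k{\left(W,B \right)} = \left(-5 + 4\right) \left(W + B\right) = - (B + W) = - B - W$)
$F{\left(y,q \right)} = 6 q$
$-14 + 85 F{\left(10,-3 \right)} = -14 + 85 \cdot 6 \left(-3\right) = -14 + 85 \left(-18\right) = -14 - 1530 = -1544$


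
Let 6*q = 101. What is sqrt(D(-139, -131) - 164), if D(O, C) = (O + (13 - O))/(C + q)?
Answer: I*sqrt(77006330)/685 ≈ 12.811*I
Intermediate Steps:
q = 101/6 (q = (1/6)*101 = 101/6 ≈ 16.833)
D(O, C) = 13/(101/6 + C) (D(O, C) = (O + (13 - O))/(C + 101/6) = 13/(101/6 + C))
sqrt(D(-139, -131) - 164) = sqrt(78/(101 + 6*(-131)) - 164) = sqrt(78/(101 - 786) - 164) = sqrt(78/(-685) - 164) = sqrt(78*(-1/685) - 164) = sqrt(-78/685 - 164) = sqrt(-112418/685) = I*sqrt(77006330)/685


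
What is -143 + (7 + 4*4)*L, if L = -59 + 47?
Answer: -419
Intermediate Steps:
L = -12
-143 + (7 + 4*4)*L = -143 + (7 + 4*4)*(-12) = -143 + (7 + 16)*(-12) = -143 + 23*(-12) = -143 - 276 = -419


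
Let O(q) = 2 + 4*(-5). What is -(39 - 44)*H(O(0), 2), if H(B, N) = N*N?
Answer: 20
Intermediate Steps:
O(q) = -18 (O(q) = 2 - 20 = -18)
H(B, N) = N**2
-(39 - 44)*H(O(0), 2) = -(39 - 44)*2**2 = -(-5)*4 = -1*(-20) = 20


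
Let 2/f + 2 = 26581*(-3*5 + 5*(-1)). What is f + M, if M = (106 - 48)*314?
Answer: 4840949931/265811 ≈ 18212.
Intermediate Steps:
f = -1/265811 (f = 2/(-2 + 26581*(-3*5 + 5*(-1))) = 2/(-2 + 26581*(-15 - 5)) = 2/(-2 + 26581*(-20)) = 2/(-2 - 531620) = 2/(-531622) = 2*(-1/531622) = -1/265811 ≈ -3.7621e-6)
M = 18212 (M = 58*314 = 18212)
f + M = -1/265811 + 18212 = 4840949931/265811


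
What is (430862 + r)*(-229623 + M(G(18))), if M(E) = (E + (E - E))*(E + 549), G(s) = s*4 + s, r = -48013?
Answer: -65893289937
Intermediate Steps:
G(s) = 5*s (G(s) = 4*s + s = 5*s)
M(E) = E*(549 + E) (M(E) = (E + 0)*(549 + E) = E*(549 + E))
(430862 + r)*(-229623 + M(G(18))) = (430862 - 48013)*(-229623 + (5*18)*(549 + 5*18)) = 382849*(-229623 + 90*(549 + 90)) = 382849*(-229623 + 90*639) = 382849*(-229623 + 57510) = 382849*(-172113) = -65893289937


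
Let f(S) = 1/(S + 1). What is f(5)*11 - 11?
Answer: -55/6 ≈ -9.1667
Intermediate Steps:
f(S) = 1/(1 + S)
f(5)*11 - 11 = 11/(1 + 5) - 11 = 11/6 - 11 = -55/6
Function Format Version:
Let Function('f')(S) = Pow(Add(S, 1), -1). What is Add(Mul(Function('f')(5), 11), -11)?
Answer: Rational(-55, 6) ≈ -9.1667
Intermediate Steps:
Function('f')(S) = Pow(Add(1, S), -1)
Add(Mul(Function('f')(5), 11), -11) = Add(Mul(Pow(Add(1, 5), -1), 11), -11) = Add(Mul(Pow(6, -1), 11), -11) = Add(Mul(Rational(1, 6), 11), -11) = Add(Rational(11, 6), -11) = Rational(-55, 6)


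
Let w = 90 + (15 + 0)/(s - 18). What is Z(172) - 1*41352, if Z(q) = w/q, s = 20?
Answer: -14224893/344 ≈ -41351.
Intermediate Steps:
w = 195/2 (w = 90 + (15 + 0)/(20 - 18) = 90 + 15/2 = 195/2 ≈ 97.500)
Z(q) = 195/(2*q)
Z(172) - 1*41352 = (195/2)/172 - 1*41352 = (195/2)*(1/172) - 41352 = 195/344 - 41352 = -14224893/344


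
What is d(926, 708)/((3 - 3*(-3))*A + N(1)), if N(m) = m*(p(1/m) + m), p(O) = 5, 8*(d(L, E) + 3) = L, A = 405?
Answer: 451/19464 ≈ 0.023171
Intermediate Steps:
d(L, E) = -3 + L/8
N(m) = m*(5 + m)
d(926, 708)/((3 - 3*(-3))*A + N(1)) = (-3 + (1/8)*926)/((3 - 3*(-3))*405 + 1*(5 + 1)) = (-3 + 463/4)/((3 + 9)*405 + 1*6) = 451/(4*(12*405 + 6)) = 451/(4*(4860 + 6)) = (451/4)/4866 = (451/4)*(1/4866) = 451/19464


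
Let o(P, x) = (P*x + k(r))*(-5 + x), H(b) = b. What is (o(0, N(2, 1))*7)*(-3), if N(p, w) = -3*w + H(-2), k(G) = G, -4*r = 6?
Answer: -315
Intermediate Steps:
r = -3/2 (r = -¼*6 = -3/2 ≈ -1.5000)
N(p, w) = -2 - 3*w (N(p, w) = -3*w - 2 = -2 - 3*w)
o(P, x) = (-5 + x)*(-3/2 + P*x) (o(P, x) = (P*x - 3/2)*(-5 + x) = (-3/2 + P*x)*(-5 + x) = (-5 + x)*(-3/2 + P*x))
(o(0, N(2, 1))*7)*(-3) = ((15/2 - 3*(-2 - 3*1)/2 + 0*(-2 - 3*1)² - 5*0*(-2 - 3*1))*7)*(-3) = ((15/2 - 3*(-2 - 3)/2 + 0*(-2 - 3)² - 5*0*(-2 - 3))*7)*(-3) = ((15/2 - 3/2*(-5) + 0*(-5)² - 5*0*(-5))*7)*(-3) = ((15/2 + 15/2 + 0*25 + 0)*7)*(-3) = ((15/2 + 15/2 + 0 + 0)*7)*(-3) = (15*7)*(-3) = 105*(-3) = -315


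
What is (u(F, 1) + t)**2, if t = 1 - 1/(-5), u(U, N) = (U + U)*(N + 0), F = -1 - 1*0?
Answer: 16/25 ≈ 0.64000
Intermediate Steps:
F = -1 (F = -1 + 0 = -1)
u(U, N) = 2*N*U (u(U, N) = (2*U)*N = 2*N*U)
t = 6/5 (t = 1 - 1*(-1/5) = 1 + 1/5 = 6/5 ≈ 1.2000)
(u(F, 1) + t)**2 = (2*1*(-1) + 6/5)**2 = (-2 + 6/5)**2 = (-4/5)**2 = 16/25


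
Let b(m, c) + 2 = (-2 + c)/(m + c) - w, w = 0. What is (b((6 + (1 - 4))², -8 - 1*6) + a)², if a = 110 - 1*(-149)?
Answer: 1692601/25 ≈ 67704.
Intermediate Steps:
b(m, c) = -2 + (-2 + c)/(c + m) (b(m, c) = -2 + ((-2 + c)/(m + c) - 1*0) = -2 + ((-2 + c)/(c + m) + 0) = -2 + (-2 + c)/(c + m))
a = 259 (a = 110 + 149 = 259)
(b((6 + (1 - 4))², -8 - 1*6) + a)² = ((-2 - (-8 - 1*6) - 2*(6 + (1 - 4))²)/((-8 - 1*6) + (6 + (1 - 4))²) + 259)² = ((-2 - (-8 - 6) - 2*(6 - 3)²)/((-8 - 6) + (6 - 3)²) + 259)² = ((-2 - 1*(-14) - 2*3²)/(-14 + 3²) + 259)² = ((-2 + 14 - 2*9)/(-14 + 9) + 259)² = ((-2 + 14 - 18)/(-5) + 259)² = (-⅕*(-6) + 259)² = (6/5 + 259)² = (1301/5)² = 1692601/25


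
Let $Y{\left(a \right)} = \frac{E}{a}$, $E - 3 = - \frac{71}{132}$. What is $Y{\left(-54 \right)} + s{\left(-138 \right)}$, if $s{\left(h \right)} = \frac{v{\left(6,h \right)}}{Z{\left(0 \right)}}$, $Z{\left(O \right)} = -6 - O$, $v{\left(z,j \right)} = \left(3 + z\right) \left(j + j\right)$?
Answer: $\frac{2950667}{7128} \approx 413.95$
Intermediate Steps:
$v{\left(z,j \right)} = 2 j \left(3 + z\right)$ ($v{\left(z,j \right)} = \left(3 + z\right) 2 j = 2 j \left(3 + z\right)$)
$E = \frac{325}{132}$ ($E = 3 - \frac{71}{132} = \frac{325}{132} \approx 2.4621$)
$Y{\left(a \right)} = \frac{325}{132 a}$
$s{\left(h \right)} = - 3 h$ ($s{\left(h \right)} = \frac{2 h \left(3 + 6\right)}{-6 - 0} = \frac{2 h 9}{-6 + 0} = \frac{18 h}{-6} = 18 h \left(- \frac{1}{6}\right) = - 3 h$)
$Y{\left(-54 \right)} + s{\left(-138 \right)} = \frac{325}{132 \left(-54\right)} - -414 = \frac{325}{132} \left(- \frac{1}{54}\right) + 414 = - \frac{325}{7128} + 414 = \frac{2950667}{7128}$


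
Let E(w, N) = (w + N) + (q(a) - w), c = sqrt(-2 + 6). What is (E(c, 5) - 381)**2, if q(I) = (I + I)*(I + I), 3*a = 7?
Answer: 10163344/81 ≈ 1.2547e+5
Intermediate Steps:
a = 7/3 (a = (1/3)*7 = 7/3 ≈ 2.3333)
q(I) = 4*I**2 (q(I) = (2*I)*(2*I) = 4*I**2)
c = 2 (c = sqrt(4) = 2)
E(w, N) = 196/9 + N (E(w, N) = (w + N) + (4*(7/3)**2 - w) = (N + w) + (4*(49/9) - w) = (N + w) + (196/9 - w) = 196/9 + N)
(E(c, 5) - 381)**2 = ((196/9 + 5) - 381)**2 = (241/9 - 381)**2 = (-3188/9)**2 = 10163344/81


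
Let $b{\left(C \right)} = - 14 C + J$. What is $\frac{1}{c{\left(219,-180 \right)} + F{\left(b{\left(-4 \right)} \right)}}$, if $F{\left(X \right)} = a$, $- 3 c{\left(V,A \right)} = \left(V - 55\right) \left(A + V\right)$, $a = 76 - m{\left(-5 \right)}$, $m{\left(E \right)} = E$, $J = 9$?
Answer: $- \frac{1}{2051} \approx -0.00048757$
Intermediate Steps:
$b{\left(C \right)} = 9 - 14 C$ ($b{\left(C \right)} = - 14 C + 9 = 9 - 14 C$)
$a = 81$ ($a = 76 - -5 = 76 + 5 = 81$)
$c{\left(V,A \right)} = - \frac{\left(-55 + V\right) \left(A + V\right)}{3}$ ($c{\left(V,A \right)} = - \frac{\left(V - 55\right) \left(A + V\right)}{3} = - \frac{\left(-55 + V\right) \left(A + V\right)}{3}$)
$F{\left(X \right)} = 81$
$\frac{1}{c{\left(219,-180 \right)} + F{\left(b{\left(-4 \right)} \right)}} = \frac{1}{\left(- \frac{219^{2}}{3} + \frac{55}{3} \left(-180\right) + \frac{55}{3} \cdot 219 - \left(-60\right) 219\right) + 81} = \frac{1}{\left(\left(- \frac{1}{3}\right) 47961 - 3300 + 4015 + 13140\right) + 81} = \frac{1}{\left(-15987 - 3300 + 4015 + 13140\right) + 81} = \frac{1}{-2132 + 81} = \frac{1}{-2051} = - \frac{1}{2051}$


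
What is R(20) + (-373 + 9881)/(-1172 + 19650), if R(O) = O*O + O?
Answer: 3885134/9239 ≈ 420.51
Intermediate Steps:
R(O) = O + O² (R(O) = O² + O = O + O²)
R(20) + (-373 + 9881)/(-1172 + 19650) = 20*(1 + 20) + (-373 + 9881)/(-1172 + 19650) = 20*21 + 9508/18478 = 420 + 9508*(1/18478) = 420 + 4754/9239 = 3885134/9239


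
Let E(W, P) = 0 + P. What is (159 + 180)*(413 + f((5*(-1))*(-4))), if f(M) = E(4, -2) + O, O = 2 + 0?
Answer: 140007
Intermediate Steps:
O = 2
E(W, P) = P
f(M) = 0 (f(M) = -2 + 2 = 0)
(159 + 180)*(413 + f((5*(-1))*(-4))) = (159 + 180)*(413 + 0) = 339*413 = 140007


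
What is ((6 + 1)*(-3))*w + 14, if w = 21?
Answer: -427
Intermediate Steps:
((6 + 1)*(-3))*w + 14 = ((6 + 1)*(-3))*21 + 14 = (7*(-3))*21 + 14 = -21*21 + 14 = -441 + 14 = -427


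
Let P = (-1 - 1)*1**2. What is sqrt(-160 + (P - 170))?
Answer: 2*I*sqrt(83) ≈ 18.221*I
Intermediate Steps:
P = -2 (P = -2*1 = -2)
sqrt(-160 + (P - 170)) = sqrt(-160 + (-2 - 170)) = sqrt(-160 - 172) = sqrt(-332) = 2*I*sqrt(83)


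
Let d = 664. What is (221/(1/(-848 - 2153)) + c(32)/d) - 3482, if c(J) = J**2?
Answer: -55336221/83 ≈ -6.6670e+5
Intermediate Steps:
(221/(1/(-848 - 2153)) + c(32)/d) - 3482 = (221/(1/(-848 - 2153)) + 32**2/664) - 3482 = (221/(1/(-3001)) + 1024*(1/664)) - 3482 = (221/(-1/3001) + 128/83) - 3482 = (221*(-3001) + 128/83) - 3482 = (-663221 + 128/83) - 3482 = -55047215/83 - 3482 = -55336221/83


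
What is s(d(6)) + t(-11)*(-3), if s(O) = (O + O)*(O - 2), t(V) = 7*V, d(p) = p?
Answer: 279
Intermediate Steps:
s(O) = 2*O*(-2 + O) (s(O) = (2*O)*(-2 + O) = 2*O*(-2 + O))
s(d(6)) + t(-11)*(-3) = 2*6*(-2 + 6) + (7*(-11))*(-3) = 2*6*4 - 77*(-3) = 48 + 231 = 279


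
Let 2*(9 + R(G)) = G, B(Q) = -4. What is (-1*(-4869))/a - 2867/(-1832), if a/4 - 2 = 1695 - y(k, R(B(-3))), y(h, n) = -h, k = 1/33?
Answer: 29268475/12824458 ≈ 2.2822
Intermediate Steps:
R(G) = -9 + G/2
k = 1/33 ≈ 0.030303
a = 224008/33 (a = 8 + 4*(1695 - (-1)/33) = 8 + 4*(1695 - 1*(-1/33)) = 8 + 4*(1695 + 1/33) = 8 + 4*(55936/33) = 8 + 223744/33 = 224008/33 ≈ 6788.1)
(-1*(-4869))/a - 2867/(-1832) = (-1*(-4869))/(224008/33) - 2867/(-1832) = 4869*(33/224008) - 2867*(-1/1832) = 160677/224008 + 2867/1832 = 29268475/12824458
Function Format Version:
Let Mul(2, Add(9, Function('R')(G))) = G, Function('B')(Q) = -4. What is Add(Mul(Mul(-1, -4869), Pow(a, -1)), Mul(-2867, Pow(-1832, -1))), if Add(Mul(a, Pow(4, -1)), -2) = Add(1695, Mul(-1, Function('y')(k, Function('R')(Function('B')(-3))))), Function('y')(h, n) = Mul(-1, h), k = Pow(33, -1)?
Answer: Rational(29268475, 12824458) ≈ 2.2822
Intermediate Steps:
Function('R')(G) = Add(-9, Mul(Rational(1, 2), G))
k = Rational(1, 33) ≈ 0.030303
a = Rational(224008, 33) (a = Add(8, Mul(4, Add(1695, Mul(-1, Mul(-1, Rational(1, 33)))))) = Add(8, Mul(4, Add(1695, Mul(-1, Rational(-1, 33))))) = Add(8, Mul(4, Add(1695, Rational(1, 33)))) = Add(8, Mul(4, Rational(55936, 33))) = Add(8, Rational(223744, 33)) = Rational(224008, 33) ≈ 6788.1)
Add(Mul(Mul(-1, -4869), Pow(a, -1)), Mul(-2867, Pow(-1832, -1))) = Add(Mul(Mul(-1, -4869), Pow(Rational(224008, 33), -1)), Mul(-2867, Pow(-1832, -1))) = Add(Mul(4869, Rational(33, 224008)), Mul(-2867, Rational(-1, 1832))) = Add(Rational(160677, 224008), Rational(2867, 1832)) = Rational(29268475, 12824458)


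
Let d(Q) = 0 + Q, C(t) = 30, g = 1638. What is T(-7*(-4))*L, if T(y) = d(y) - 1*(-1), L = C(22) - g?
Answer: -46632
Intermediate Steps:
d(Q) = Q
L = -1608 (L = 30 - 1*1638 = 30 - 1638 = -1608)
T(y) = 1 + y (T(y) = y - 1*(-1) = y + 1 = 1 + y)
T(-7*(-4))*L = (1 - 7*(-4))*(-1608) = (1 + 28)*(-1608) = 29*(-1608) = -46632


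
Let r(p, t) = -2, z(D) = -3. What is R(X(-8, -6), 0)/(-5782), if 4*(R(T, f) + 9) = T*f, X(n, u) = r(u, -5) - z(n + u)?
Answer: 9/5782 ≈ 0.0015566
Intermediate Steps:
X(n, u) = 1 (X(n, u) = -2 - 1*(-3) = -2 + 3 = 1)
R(T, f) = -9 + T*f/4 (R(T, f) = -9 + (T*f)/4 = -9 + T*f/4)
R(X(-8, -6), 0)/(-5782) = (-9 + (¼)*1*0)/(-5782) = (-9 + 0)*(-1/5782) = -9*(-1/5782) = 9/5782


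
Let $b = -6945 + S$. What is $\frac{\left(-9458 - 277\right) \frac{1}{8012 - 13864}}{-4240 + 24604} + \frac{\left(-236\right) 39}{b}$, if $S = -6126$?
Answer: $\frac{11080496003}{15734068112} \approx 0.70424$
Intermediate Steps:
$b = -13071$ ($b = -6945 - 6126 = -13071$)
$\frac{\left(-9458 - 277\right) \frac{1}{8012 - 13864}}{-4240 + 24604} + \frac{\left(-236\right) 39}{b} = \frac{\left(-9458 - 277\right) \frac{1}{8012 - 13864}}{-4240 + 24604} + \frac{\left(-236\right) 39}{-13071} = \frac{\left(-9735\right) \frac{1}{-5852}}{20364} - - \frac{3068}{4357} = \left(-9735\right) \left(- \frac{1}{5852}\right) \frac{1}{20364} + \frac{3068}{4357} = \frac{885}{532} \cdot \frac{1}{20364} + \frac{3068}{4357} = \frac{295}{3611216} + \frac{3068}{4357} = \frac{11080496003}{15734068112}$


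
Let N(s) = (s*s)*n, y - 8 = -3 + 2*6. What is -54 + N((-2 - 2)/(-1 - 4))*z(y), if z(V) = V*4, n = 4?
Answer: 3002/25 ≈ 120.08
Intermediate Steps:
y = 17 (y = 8 + (-3 + 2*6) = 8 + (-3 + 12) = 8 + 9 = 17)
N(s) = 4*s² (N(s) = (s*s)*4 = s²*4 = 4*s²)
z(V) = 4*V
-54 + N((-2 - 2)/(-1 - 4))*z(y) = -54 + (4*((-2 - 2)/(-1 - 4))²)*(4*17) = -54 + (4*(-4/(-5))²)*68 = -54 + (4*(-4*(-⅕))²)*68 = -54 + (4*(⅘)²)*68 = -54 + (4*(16/25))*68 = -54 + (64/25)*68 = -54 + 4352/25 = 3002/25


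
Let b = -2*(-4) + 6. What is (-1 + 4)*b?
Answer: 42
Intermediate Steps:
b = 14 (b = 8 + 6 = 14)
(-1 + 4)*b = (-1 + 4)*14 = 3*14 = 42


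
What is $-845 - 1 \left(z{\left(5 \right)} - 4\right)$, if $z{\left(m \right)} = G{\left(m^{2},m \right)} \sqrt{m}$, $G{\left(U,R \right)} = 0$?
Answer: $-841$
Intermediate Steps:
$z{\left(m \right)} = 0$ ($z{\left(m \right)} = 0 \sqrt{m} = 0$)
$-845 - 1 \left(z{\left(5 \right)} - 4\right) = -845 - 1 \left(0 - 4\right) = -845 - 1 \left(-4\right) = -845 - -4 = -845 + 4 = -841$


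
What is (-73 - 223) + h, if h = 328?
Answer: 32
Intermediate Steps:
(-73 - 223) + h = (-73 - 223) + 328 = -296 + 328 = 32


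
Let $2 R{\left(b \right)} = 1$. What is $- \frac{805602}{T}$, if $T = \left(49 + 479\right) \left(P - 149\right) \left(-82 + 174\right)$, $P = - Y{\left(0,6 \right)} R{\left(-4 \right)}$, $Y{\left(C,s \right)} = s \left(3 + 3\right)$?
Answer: $\frac{134267}{1352032} \approx 0.099308$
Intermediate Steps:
$Y{\left(C,s \right)} = 6 s$ ($Y{\left(C,s \right)} = s 6 = 6 s$)
$R{\left(b \right)} = \frac{1}{2}$ ($R{\left(b \right)} = \frac{1}{2} \cdot 1 = \frac{1}{2}$)
$P = -18$ ($P = - 6 \cdot 6 \cdot \frac{1}{2} = \left(-1\right) 36 \cdot \frac{1}{2} = \left(-36\right) \frac{1}{2} = -18$)
$T = -8112192$ ($T = \left(49 + 479\right) \left(-18 - 149\right) \left(-82 + 174\right) = 528 \left(\left(-167\right) 92\right) = 528 \left(-15364\right) = -8112192$)
$- \frac{805602}{T} = - \frac{805602}{-8112192} = \left(-805602\right) \left(- \frac{1}{8112192}\right) = \frac{134267}{1352032}$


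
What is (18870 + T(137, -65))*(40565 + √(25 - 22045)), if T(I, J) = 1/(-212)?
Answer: 162277808035/212 + 4000439*I*√5505/106 ≈ 7.6546e+8 + 2.8001e+6*I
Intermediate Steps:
T(I, J) = -1/212
(18870 + T(137, -65))*(40565 + √(25 - 22045)) = (18870 - 1/212)*(40565 + √(25 - 22045)) = 4000439*(40565 + √(-22020))/212 = 4000439*(40565 + 2*I*√5505)/212 = 162277808035/212 + 4000439*I*√5505/106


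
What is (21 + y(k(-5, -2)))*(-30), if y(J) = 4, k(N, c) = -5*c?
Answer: -750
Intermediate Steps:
(21 + y(k(-5, -2)))*(-30) = (21 + 4)*(-30) = 25*(-30) = -750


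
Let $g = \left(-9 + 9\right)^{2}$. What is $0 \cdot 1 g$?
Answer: $0$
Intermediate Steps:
$g = 0$ ($g = 0^{2} = 0$)
$0 \cdot 1 g = 0 \cdot 1 \cdot 0 = 0 \cdot 0 = 0$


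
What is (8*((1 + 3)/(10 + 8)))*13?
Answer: 208/9 ≈ 23.111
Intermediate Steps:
(8*((1 + 3)/(10 + 8)))*13 = (8*(4/18))*13 = (8*(4*(1/18)))*13 = (8*(2/9))*13 = (16/9)*13 = 208/9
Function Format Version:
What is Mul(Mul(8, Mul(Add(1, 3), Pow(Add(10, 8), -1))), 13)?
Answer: Rational(208, 9) ≈ 23.111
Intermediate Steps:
Mul(Mul(8, Mul(Add(1, 3), Pow(Add(10, 8), -1))), 13) = Mul(Mul(8, Mul(4, Pow(18, -1))), 13) = Mul(Mul(8, Mul(4, Rational(1, 18))), 13) = Mul(Mul(8, Rational(2, 9)), 13) = Mul(Rational(16, 9), 13) = Rational(208, 9)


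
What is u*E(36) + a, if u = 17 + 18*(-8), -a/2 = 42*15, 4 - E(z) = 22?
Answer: 1026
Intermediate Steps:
E(z) = -18 (E(z) = 4 - 1*22 = 4 - 22 = -18)
a = -1260 (a = -84*15 = -2*630 = -1260)
u = -127 (u = 17 - 144 = -127)
u*E(36) + a = -127*(-18) - 1260 = 2286 - 1260 = 1026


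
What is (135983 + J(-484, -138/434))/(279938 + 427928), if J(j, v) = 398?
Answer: 136381/707866 ≈ 0.19267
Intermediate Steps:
(135983 + J(-484, -138/434))/(279938 + 427928) = (135983 + 398)/(279938 + 427928) = 136381/707866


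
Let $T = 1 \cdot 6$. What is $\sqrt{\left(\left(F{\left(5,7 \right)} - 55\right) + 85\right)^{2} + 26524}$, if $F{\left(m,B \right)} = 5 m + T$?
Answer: $\sqrt{30245} \approx 173.91$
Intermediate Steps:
$T = 6$
$F{\left(m,B \right)} = 6 + 5 m$ ($F{\left(m,B \right)} = 5 m + 6 = 6 + 5 m$)
$\sqrt{\left(\left(F{\left(5,7 \right)} - 55\right) + 85\right)^{2} + 26524} = \sqrt{\left(\left(\left(6 + 5 \cdot 5\right) - 55\right) + 85\right)^{2} + 26524} = \sqrt{\left(\left(\left(6 + 25\right) - 55\right) + 85\right)^{2} + 26524} = \sqrt{\left(\left(31 - 55\right) + 85\right)^{2} + 26524} = \sqrt{\left(-24 + 85\right)^{2} + 26524} = \sqrt{61^{2} + 26524} = \sqrt{3721 + 26524} = \sqrt{30245}$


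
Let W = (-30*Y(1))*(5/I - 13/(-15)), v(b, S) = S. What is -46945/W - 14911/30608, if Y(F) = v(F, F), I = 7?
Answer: 2513324367/2540464 ≈ 989.32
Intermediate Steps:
Y(F) = F
W = -332/7 (W = (-30*1)*(5/7 - 13/(-15)) = -30*(5*(⅐) - 13*(-1/15)) = -30*(5/7 + 13/15) = -30*166/105 = -332/7 ≈ -47.429)
-46945/W - 14911/30608 = -46945/(-332/7) - 14911/30608 = -46945*(-7/332) - 14911*1/30608 = 328615/332 - 14911/30608 = 2513324367/2540464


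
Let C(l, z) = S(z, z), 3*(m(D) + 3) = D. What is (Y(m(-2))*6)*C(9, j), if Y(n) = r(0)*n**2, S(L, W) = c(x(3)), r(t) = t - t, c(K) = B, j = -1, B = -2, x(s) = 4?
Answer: 0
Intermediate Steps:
m(D) = -3 + D/3
c(K) = -2
r(t) = 0
S(L, W) = -2
C(l, z) = -2
Y(n) = 0 (Y(n) = 0*n**2 = 0)
(Y(m(-2))*6)*C(9, j) = (0*6)*(-2) = 0*(-2) = 0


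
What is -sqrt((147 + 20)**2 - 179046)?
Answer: -I*sqrt(151157) ≈ -388.79*I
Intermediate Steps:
-sqrt((147 + 20)**2 - 179046) = -sqrt(167**2 - 179046) = -sqrt(27889 - 179046) = -sqrt(-151157) = -I*sqrt(151157)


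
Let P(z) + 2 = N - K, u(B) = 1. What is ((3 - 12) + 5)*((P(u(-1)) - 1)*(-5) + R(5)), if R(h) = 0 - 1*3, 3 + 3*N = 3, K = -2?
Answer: -8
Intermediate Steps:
N = 0 (N = -1 + (⅓)*3 = -1 + 1 = 0)
P(z) = 0 (P(z) = -2 + (0 - 1*(-2)) = -2 + (0 + 2) = -2 + 2 = 0)
R(h) = -3 (R(h) = 0 - 3 = -3)
((3 - 12) + 5)*((P(u(-1)) - 1)*(-5) + R(5)) = ((3 - 12) + 5)*((0 - 1)*(-5) - 3) = (-9 + 5)*(-1*(-5) - 3) = -4*(5 - 3) = -4*2 = -8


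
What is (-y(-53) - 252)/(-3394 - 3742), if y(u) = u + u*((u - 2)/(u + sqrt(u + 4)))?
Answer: 414247/20394688 - 20405*I/20394688 ≈ 0.020312 - 0.0010005*I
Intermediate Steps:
y(u) = u + u*(-2 + u)/(u + sqrt(4 + u)) (y(u) = u + u*((-2 + u)/(u + sqrt(4 + u))) = u + u*(-2 + u)/(u + sqrt(4 + u)))
(-y(-53) - 252)/(-3394 - 3742) = (-(-53)*(-2 + sqrt(4 - 53) + 2*(-53))/(-53 + sqrt(4 - 53)) - 252)/(-3394 - 3742) = (-(-53)*(-2 + sqrt(-49) - 106)/(-53 + sqrt(-49)) - 252)/(-7136) = (-(-53)*(-2 + 7*I - 106)/(-53 + 7*I) - 252)*(-1/7136) = (-(-53)*(-53 - 7*I)/2858*(-108 + 7*I) - 252)*(-1/7136) = (-(-53)*(-108 + 7*I)*(-53 - 7*I)/2858 - 252)*(-1/7136) = (53*(-108 + 7*I)*(-53 - 7*I)/2858 - 252)*(-1/7136) = (-252 + 53*(-108 + 7*I)*(-53 - 7*I)/2858)*(-1/7136) = 63/1784 - 53*(-108 + 7*I)*(-53 - 7*I)/20394688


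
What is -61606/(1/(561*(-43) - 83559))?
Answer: 6633857292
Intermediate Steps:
-61606/(1/(561*(-43) - 83559)) = -61606/(1/(-24123 - 83559)) = -61606/(1/(-107682)) = -61606/(-1/107682) = -61606*(-107682) = 6633857292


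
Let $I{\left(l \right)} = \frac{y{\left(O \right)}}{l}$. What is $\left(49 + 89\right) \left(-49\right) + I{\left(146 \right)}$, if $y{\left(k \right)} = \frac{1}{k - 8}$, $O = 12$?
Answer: $- \frac{3949007}{584} \approx -6762.0$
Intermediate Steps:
$y{\left(k \right)} = \frac{1}{-8 + k}$
$I{\left(l \right)} = \frac{1}{4 l}$ ($I{\left(l \right)} = \frac{1}{\left(-8 + 12\right) l} = \frac{1}{4 l}$)
$\left(49 + 89\right) \left(-49\right) + I{\left(146 \right)} = \left(49 + 89\right) \left(-49\right) + \frac{1}{4 \cdot 146} = 138 \left(-49\right) + \frac{1}{4} \cdot \frac{1}{146} = -6762 + \frac{1}{584} = - \frac{3949007}{584}$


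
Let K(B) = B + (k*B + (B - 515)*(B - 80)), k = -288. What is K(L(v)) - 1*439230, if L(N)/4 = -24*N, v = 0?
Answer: -398030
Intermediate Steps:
L(N) = -96*N (L(N) = 4*(-24*N) = -96*N)
K(B) = -287*B + (-515 + B)*(-80 + B) (K(B) = B + (-288*B + (B - 515)*(B - 80)) = B + (-288*B + (-515 + B)*(-80 + B)) = -287*B + (-515 + B)*(-80 + B))
K(L(v)) - 1*439230 = (41200 + (-96*0)² - (-84672)*0) - 1*439230 = (41200 + 0² - 882*0) - 439230 = (41200 + 0 + 0) - 439230 = 41200 - 439230 = -398030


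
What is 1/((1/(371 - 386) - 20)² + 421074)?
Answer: 225/94832251 ≈ 2.3726e-6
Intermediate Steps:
1/((1/(371 - 386) - 20)² + 421074) = 1/((1/(-15) - 20)² + 421074) = 1/((-1/15 - 20)² + 421074) = 1/((-301/15)² + 421074) = 1/(90601/225 + 421074) = 1/(94832251/225) = 225/94832251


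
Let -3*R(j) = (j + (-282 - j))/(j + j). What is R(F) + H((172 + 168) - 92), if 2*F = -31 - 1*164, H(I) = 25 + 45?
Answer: 13556/195 ≈ 69.518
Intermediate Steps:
H(I) = 70
F = -195/2 (F = (-31 - 1*164)/2 = (-31 - 164)/2 = (½)*(-195) = -195/2 ≈ -97.500)
R(j) = 47/j (R(j) = -(j + (-282 - j))/(3*(j + j)) = -(-94)/(2*j) = -(-94)*1/(2*j) = -(-47)/j = 47/j)
R(F) + H((172 + 168) - 92) = 47/(-195/2) + 70 = 47*(-2/195) + 70 = -94/195 + 70 = 13556/195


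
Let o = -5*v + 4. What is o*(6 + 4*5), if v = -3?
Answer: 494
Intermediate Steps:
o = 19 (o = -5*(-3) + 4 = 15 + 4 = 19)
o*(6 + 4*5) = 19*(6 + 4*5) = 19*(6 + 20) = 19*26 = 494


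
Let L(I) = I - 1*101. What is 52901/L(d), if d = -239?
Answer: -52901/340 ≈ -155.59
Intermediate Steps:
L(I) = -101 + I (L(I) = I - 101 = -101 + I)
52901/L(d) = 52901/(-101 - 239) = 52901/(-340) = 52901*(-1/340) = -52901/340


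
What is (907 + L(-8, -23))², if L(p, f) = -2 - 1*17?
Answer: 788544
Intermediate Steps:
L(p, f) = -19 (L(p, f) = -2 - 17 = -19)
(907 + L(-8, -23))² = (907 - 19)² = 888² = 788544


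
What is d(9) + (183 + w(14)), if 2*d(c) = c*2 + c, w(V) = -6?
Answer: 381/2 ≈ 190.50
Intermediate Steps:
d(c) = 3*c/2 (d(c) = (c*2 + c)/2 = (2*c + c)/2 = (3*c)/2 = 3*c/2)
d(9) + (183 + w(14)) = (3/2)*9 + (183 - 6) = 27/2 + 177 = 381/2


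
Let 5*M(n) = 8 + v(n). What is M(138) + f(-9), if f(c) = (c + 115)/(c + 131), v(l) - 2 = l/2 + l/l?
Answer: 1029/61 ≈ 16.869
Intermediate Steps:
v(l) = 3 + l/2 (v(l) = 2 + (l/2 + l/l) = 2 + (l*(1/2) + 1) = 2 + (l/2 + 1) = 2 + (1 + l/2) = 3 + l/2)
M(n) = 11/5 + n/10 (M(n) = (8 + (3 + n/2))/5 = (11 + n/2)/5 = 11/5 + n/10)
f(c) = (115 + c)/(131 + c)
M(138) + f(-9) = (11/5 + (1/10)*138) + (115 - 9)/(131 - 9) = (11/5 + 69/5) + 106/122 = 16 + (1/122)*106 = 16 + 53/61 = 1029/61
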